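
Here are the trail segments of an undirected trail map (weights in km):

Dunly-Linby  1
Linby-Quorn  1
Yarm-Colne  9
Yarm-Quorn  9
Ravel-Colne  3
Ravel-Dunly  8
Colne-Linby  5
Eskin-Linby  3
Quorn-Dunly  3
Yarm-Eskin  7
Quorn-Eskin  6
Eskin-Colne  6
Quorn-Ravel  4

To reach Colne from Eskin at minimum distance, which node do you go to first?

Colne

Compare a few routes:
Eskin → Colne: 6 = 6
Eskin → Linby → Colne: 3+5 = 8
The minimum is 6 km via Eskin → Colne.
So from Eskin the first move is to Colne.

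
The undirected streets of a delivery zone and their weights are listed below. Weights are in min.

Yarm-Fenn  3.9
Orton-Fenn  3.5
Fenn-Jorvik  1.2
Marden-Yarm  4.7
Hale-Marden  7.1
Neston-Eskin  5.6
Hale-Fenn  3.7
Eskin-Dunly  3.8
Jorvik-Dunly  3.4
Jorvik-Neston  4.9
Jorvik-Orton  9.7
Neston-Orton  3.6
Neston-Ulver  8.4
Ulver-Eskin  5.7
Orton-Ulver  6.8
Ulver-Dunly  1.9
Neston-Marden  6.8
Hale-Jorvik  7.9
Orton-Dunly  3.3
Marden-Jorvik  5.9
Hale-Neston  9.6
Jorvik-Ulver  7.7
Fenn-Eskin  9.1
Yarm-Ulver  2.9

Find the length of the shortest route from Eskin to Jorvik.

Compare a few routes:
Eskin → Neston → Jorvik: 5.6+4.9 = 10.5
Eskin → Ulver → Dunly → Jorvik: 5.7+1.9+3.4 = 11
Eskin → Fenn → Jorvik: 9.1+1.2 = 10.3
Eskin → Dunly → Jorvik: 3.8+3.4 = 7.2
The minimum is 7.2 min via Eskin → Dunly → Jorvik.

7.2 min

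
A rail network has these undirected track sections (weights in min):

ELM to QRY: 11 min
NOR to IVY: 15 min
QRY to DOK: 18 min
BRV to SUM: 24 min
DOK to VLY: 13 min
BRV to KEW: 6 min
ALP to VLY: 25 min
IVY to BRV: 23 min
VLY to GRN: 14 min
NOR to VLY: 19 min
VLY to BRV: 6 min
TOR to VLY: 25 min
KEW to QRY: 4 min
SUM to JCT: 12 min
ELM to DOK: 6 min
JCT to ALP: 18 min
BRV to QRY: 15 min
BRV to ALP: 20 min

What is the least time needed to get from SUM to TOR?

Shortest distances from SUM:
SUM: 0
JCT: 12  (via SUM)
BRV: 24  (via SUM)
VLY: 30  (via BRV)
ALP: 30  (via JCT)
KEW: 30  (via BRV)
QRY: 34  (via KEW)
DOK: 43  (via VLY)
GRN: 44  (via VLY)
ELM: 45  (via QRY)
IVY: 47  (via BRV)
NOR: 49  (via VLY)
TOR: 55  (via VLY)
Shortest route: SUM–BRV–VLY–TOR = 55 min.

55 min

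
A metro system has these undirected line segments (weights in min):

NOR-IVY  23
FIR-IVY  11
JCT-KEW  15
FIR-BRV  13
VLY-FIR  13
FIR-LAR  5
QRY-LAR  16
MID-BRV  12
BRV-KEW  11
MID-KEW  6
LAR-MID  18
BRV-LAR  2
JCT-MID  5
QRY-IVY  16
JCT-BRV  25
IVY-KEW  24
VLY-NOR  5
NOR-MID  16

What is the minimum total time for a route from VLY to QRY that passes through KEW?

Shortest VLY→KEW: VLY → NOR → MID → KEW = 27
Shortest KEW→QRY: KEW → BRV → LAR → QRY = 29
Total via KEW: 27 + 29 = 56 min.

56 min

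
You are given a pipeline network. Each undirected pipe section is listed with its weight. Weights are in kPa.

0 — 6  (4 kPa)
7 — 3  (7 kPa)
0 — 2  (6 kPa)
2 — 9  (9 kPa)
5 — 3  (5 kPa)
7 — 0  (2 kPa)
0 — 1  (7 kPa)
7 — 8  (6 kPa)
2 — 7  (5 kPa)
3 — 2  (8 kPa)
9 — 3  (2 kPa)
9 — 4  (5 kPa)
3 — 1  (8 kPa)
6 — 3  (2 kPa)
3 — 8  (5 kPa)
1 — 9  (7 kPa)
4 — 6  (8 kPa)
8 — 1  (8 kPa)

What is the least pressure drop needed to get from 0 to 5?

Enumerating some paths:
0 → 7 → 3 → 5: 2+7+5 = 14
0 → 6 → 3 → 5: 4+2+5 = 11
The minimum is 11 kPa via 0 → 6 → 3 → 5.

11 kPa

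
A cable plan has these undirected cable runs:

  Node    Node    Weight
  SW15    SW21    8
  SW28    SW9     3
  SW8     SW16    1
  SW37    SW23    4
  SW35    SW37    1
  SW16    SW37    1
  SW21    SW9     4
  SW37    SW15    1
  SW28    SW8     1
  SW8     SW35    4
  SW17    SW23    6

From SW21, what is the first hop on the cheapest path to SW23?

Compare a few routes:
SW21–SW15–SW37–SW23: 8+1+4 = 13
SW21–SW9–SW28–SW8–SW16–SW37–SW23: 4+3+1+1+1+4 = 14
The minimum is 13 via SW21–SW15–SW37–SW23.
So from SW21 the first move is to SW15.

SW15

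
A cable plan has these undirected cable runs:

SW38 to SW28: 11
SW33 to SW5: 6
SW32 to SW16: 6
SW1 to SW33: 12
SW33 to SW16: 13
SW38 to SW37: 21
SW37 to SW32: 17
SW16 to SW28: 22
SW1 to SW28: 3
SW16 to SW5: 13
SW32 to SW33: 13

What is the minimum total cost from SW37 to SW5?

Candidate routes:
SW37 - SW32 - SW16 - SW33 - SW5: 17+6+13+6 = 42
SW37 - SW32 - SW16 - SW5: 17+6+13 = 36
Cheapest is SW37 - SW32 - SW16 - SW5 at 36.

36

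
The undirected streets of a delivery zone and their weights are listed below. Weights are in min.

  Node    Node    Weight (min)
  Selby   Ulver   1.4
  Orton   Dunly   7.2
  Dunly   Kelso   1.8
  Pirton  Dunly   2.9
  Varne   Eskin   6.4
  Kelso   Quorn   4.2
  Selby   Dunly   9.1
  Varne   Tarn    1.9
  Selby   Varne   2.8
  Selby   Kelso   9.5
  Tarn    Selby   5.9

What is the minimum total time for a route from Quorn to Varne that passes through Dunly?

Shortest Quorn→Dunly: Quorn–Kelso–Dunly = 6
Best Dunly to Varne: Dunly–Selby–Varne costing 11.9
Total via Dunly: 6 + 11.9 = 17.9 min.

17.9 min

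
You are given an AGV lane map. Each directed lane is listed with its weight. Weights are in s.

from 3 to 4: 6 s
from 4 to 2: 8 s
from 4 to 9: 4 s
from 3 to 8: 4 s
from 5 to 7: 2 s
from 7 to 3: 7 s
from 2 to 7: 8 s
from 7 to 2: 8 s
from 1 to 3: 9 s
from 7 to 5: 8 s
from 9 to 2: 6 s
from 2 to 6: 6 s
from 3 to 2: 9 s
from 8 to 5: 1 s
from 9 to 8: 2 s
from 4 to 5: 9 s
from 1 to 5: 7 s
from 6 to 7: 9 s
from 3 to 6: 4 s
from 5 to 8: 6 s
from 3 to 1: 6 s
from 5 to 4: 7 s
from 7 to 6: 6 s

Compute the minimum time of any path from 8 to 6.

9 s

Candidate routes:
8–5–7–3–6: 1+2+7+4 = 14
8–5–7–2–6: 1+2+8+6 = 17
8–5–7–6: 1+2+6 = 9
Cheapest is 8–5–7–6 at 9 s.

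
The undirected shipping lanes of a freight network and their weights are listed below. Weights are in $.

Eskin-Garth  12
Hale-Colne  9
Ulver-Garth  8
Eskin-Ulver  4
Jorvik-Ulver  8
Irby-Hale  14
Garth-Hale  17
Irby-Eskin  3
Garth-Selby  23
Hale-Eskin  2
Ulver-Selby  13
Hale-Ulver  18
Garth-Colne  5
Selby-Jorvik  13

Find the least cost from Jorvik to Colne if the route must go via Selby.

$39

Best Jorvik to Selby: Jorvik–Selby costing 13
Best Selby to Colne: Selby–Ulver–Garth–Colne costing 26
Total via Selby: 13 + 26 = $39.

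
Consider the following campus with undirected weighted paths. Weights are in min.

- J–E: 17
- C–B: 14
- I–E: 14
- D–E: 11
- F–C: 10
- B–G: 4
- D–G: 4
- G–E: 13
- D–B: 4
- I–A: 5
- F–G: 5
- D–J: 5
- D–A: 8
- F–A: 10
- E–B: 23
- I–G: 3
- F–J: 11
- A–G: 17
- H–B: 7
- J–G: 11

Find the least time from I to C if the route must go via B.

21 min

Shortest I→B: I → G → B = 7
Shortest B→C: B → C = 14
Total via B: 7 + 14 = 21 min.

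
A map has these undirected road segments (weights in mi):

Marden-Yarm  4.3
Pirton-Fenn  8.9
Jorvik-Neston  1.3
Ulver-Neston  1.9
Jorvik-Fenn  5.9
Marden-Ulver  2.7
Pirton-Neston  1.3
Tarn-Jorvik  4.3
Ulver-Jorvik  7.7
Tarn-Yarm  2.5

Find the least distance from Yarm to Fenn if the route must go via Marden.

Shortest Yarm→Marden: Yarm → Marden = 4.3
Best Marden to Fenn: Marden → Ulver → Neston → Jorvik → Fenn costing 11.8
Total via Marden: 4.3 + 11.8 = 16.1 mi.

16.1 mi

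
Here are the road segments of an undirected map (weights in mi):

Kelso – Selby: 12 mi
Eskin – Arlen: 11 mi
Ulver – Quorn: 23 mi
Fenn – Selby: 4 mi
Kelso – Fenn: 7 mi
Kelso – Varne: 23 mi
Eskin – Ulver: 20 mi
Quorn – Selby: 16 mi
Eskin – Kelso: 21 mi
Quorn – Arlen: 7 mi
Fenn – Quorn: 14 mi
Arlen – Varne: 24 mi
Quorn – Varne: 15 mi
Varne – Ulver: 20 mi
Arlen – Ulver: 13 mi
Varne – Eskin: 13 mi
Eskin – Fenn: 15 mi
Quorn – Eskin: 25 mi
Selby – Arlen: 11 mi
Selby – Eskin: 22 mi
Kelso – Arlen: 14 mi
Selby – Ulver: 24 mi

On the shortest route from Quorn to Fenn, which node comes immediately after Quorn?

Candidate routes:
Quorn - Fenn: 14 = 14
Quorn - Arlen - Selby - Fenn: 7+11+4 = 22
Quorn - Selby - Fenn: 16+4 = 20
The minimum is 14 mi via Quorn - Fenn.
So from Quorn the first move is to Fenn.

Fenn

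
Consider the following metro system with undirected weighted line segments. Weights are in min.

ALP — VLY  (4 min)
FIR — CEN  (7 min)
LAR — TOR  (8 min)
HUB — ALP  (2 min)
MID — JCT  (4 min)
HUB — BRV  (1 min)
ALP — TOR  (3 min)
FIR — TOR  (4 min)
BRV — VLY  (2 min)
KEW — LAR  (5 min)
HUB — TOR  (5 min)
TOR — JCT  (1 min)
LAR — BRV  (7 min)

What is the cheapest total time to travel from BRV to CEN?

Running Dijkstra from BRV:
BRV: 0
HUB: 1  (via BRV)
VLY: 2  (via BRV)
ALP: 3  (via HUB)
TOR: 6  (via HUB)
LAR: 7  (via BRV)
JCT: 7  (via TOR)
FIR: 10  (via TOR)
MID: 11  (via JCT)
KEW: 12  (via LAR)
CEN: 17  (via FIR)
Shortest route: BRV–HUB–TOR–FIR–CEN = 17 min.

17 min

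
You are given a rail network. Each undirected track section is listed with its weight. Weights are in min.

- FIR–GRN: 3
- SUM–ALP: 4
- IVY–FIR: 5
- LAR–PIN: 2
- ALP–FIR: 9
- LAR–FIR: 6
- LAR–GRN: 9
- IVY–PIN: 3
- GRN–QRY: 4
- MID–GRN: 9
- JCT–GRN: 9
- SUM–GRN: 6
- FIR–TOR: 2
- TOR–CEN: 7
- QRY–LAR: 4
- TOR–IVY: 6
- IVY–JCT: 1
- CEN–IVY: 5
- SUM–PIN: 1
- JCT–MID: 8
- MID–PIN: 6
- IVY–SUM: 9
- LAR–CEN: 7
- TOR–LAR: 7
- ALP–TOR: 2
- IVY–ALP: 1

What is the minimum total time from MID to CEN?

14 min

Settle nodes by increasing distance from MID:
MID: 0
PIN: 6  (via MID)
SUM: 7  (via PIN)
LAR: 8  (via PIN)
JCT: 8  (via MID)
GRN: 9  (via MID)
IVY: 9  (via PIN)
ALP: 10  (via IVY)
TOR: 12  (via ALP)
QRY: 12  (via LAR)
FIR: 12  (via GRN)
CEN: 14  (via IVY)
Shortest route: MID–PIN–IVY–CEN = 14 min.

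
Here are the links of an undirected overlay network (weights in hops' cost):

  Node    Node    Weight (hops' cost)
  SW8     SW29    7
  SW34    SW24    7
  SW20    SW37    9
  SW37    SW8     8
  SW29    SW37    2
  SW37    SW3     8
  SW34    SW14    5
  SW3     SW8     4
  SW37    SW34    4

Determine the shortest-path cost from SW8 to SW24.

Running Dijkstra from SW8:
SW8: 0
SW3: 4  (via SW8)
SW29: 7  (via SW8)
SW37: 8  (via SW8)
SW34: 12  (via SW37)
SW20: 17  (via SW37)
SW14: 17  (via SW34)
SW24: 19  (via SW34)
Shortest route: SW8–SW37–SW34–SW24 = 19 hops' cost.

19 hops' cost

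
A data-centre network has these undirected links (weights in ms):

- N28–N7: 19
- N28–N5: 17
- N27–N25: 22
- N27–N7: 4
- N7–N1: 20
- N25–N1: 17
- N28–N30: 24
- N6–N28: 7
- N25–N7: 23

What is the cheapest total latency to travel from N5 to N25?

59 ms

Compare a few routes:
N5–N28–N7–N1–N25: 17+19+20+17 = 73
N5–N28–N7–N25: 17+19+23 = 59
N5–N28–N7–N27–N25: 17+19+4+22 = 62
Cheapest is N5–N28–N7–N25 at 59 ms.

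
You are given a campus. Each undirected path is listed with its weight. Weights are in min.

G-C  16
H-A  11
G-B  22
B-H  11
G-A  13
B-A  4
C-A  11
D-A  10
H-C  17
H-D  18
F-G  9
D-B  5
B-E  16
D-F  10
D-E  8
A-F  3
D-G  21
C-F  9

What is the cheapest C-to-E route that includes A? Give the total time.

Shortest C→A: C → A = 11
Best A to E: A → B → D → E costing 17
Total via A: 11 + 17 = 28 min.

28 min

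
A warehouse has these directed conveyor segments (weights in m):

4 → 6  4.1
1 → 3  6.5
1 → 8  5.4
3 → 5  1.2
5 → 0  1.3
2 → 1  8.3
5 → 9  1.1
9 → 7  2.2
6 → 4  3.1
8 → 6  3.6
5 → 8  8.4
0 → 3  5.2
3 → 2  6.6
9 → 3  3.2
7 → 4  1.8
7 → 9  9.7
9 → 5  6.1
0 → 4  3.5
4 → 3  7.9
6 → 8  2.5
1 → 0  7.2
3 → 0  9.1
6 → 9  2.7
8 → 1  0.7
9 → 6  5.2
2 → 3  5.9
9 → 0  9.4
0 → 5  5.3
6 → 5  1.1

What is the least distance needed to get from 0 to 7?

Compare a few routes:
0 → 4 → 6 → 5 → 9 → 7: 3.5+4.1+1.1+1.1+2.2 = 12
0 → 5 → 9 → 7: 5.3+1.1+2.2 = 8.6
0 → 3 → 5 → 9 → 7: 5.2+1.2+1.1+2.2 = 9.7
Cheapest is 0 → 5 → 9 → 7 at 8.6 m.

8.6 m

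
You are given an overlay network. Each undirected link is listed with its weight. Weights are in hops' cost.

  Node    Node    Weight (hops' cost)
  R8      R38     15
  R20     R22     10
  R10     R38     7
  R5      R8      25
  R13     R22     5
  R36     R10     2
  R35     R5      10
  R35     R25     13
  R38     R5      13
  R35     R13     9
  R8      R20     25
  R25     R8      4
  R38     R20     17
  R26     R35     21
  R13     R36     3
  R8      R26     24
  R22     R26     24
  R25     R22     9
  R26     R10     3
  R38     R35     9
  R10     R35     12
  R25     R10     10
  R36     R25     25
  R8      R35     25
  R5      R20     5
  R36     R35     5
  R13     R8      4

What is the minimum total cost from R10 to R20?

Settle nodes by increasing distance from R10:
R10: 0
R36: 2  (via R10)
R26: 3  (via R10)
R13: 5  (via R36)
R38: 7  (via R10)
R35: 7  (via R36)
R8: 9  (via R13)
R25: 10  (via R10)
R22: 10  (via R13)
R5: 17  (via R35)
R20: 20  (via R22)
Shortest route: R10 → R36 → R13 → R22 → R20 = 20 hops' cost.

20 hops' cost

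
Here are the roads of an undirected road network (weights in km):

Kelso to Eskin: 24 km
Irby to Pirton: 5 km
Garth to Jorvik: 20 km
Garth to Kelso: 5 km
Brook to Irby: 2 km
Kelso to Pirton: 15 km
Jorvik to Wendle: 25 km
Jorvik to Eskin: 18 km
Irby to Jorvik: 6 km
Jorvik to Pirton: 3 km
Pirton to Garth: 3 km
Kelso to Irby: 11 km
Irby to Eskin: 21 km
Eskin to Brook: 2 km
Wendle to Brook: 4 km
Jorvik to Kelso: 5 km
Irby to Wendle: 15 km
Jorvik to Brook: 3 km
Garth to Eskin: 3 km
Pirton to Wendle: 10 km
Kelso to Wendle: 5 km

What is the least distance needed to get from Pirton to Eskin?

6 km

Settle nodes by increasing distance from Pirton:
Pirton: 0
Jorvik: 3  (via Pirton)
Garth: 3  (via Pirton)
Irby: 5  (via Pirton)
Eskin: 6  (via Garth)
Shortest route: Pirton → Garth → Eskin = 6 km.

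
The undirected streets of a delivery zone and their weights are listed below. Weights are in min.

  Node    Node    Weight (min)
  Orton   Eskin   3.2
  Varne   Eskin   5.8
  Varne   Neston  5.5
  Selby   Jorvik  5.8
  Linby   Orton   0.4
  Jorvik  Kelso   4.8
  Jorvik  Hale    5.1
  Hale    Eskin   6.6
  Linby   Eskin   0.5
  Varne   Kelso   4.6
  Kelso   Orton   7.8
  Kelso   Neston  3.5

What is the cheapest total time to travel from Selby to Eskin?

Shortest distances from Selby:
Selby: 0
Jorvik: 5.8  (via Selby)
Kelso: 10.6  (via Jorvik)
Hale: 10.9  (via Jorvik)
Neston: 14.1  (via Kelso)
Varne: 15.2  (via Kelso)
Eskin: 17.5  (via Hale)
Shortest route: Selby → Jorvik → Hale → Eskin = 17.5 min.

17.5 min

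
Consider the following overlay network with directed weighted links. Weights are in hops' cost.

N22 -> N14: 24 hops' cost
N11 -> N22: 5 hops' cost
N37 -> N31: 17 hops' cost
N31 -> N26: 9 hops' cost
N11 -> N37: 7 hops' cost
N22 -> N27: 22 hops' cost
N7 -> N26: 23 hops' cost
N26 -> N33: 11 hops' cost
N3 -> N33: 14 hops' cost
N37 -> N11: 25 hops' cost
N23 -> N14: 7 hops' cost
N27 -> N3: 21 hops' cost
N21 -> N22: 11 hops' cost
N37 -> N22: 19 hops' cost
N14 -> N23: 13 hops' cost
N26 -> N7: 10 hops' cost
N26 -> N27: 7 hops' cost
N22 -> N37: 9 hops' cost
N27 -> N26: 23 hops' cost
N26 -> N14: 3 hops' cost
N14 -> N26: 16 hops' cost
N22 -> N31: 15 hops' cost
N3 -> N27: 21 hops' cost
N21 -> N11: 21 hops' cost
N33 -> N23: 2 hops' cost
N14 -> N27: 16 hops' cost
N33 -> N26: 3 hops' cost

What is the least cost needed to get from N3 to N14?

Enumerating some paths:
N3–N27–N26–N14: 21+23+3 = 47
N3–N33–N26–N14: 14+3+3 = 20
N3–N33–N23–N14: 14+2+7 = 23
The minimum is 20 hops' cost via N3–N33–N26–N14.

20 hops' cost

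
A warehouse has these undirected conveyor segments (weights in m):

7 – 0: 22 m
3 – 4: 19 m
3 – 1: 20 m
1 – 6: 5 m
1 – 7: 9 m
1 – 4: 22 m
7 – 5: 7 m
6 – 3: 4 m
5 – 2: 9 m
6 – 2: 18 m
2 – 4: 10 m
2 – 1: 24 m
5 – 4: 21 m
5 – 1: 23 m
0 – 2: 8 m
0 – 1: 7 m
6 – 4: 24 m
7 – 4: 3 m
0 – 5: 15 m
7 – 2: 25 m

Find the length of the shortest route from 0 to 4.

18 m

Compare a few routes:
0 - 1 - 7 - 4: 7+9+3 = 19
0 - 2 - 4: 8+10 = 18
The minimum is 18 m via 0 - 2 - 4.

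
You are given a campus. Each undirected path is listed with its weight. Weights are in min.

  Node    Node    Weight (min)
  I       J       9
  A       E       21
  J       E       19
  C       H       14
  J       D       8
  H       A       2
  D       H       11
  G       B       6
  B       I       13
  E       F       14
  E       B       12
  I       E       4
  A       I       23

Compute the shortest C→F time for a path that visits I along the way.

Shortest C→I: C → H → A → I = 39
Shortest I→F: I → E → F = 18
Total via I: 39 + 18 = 57 min.

57 min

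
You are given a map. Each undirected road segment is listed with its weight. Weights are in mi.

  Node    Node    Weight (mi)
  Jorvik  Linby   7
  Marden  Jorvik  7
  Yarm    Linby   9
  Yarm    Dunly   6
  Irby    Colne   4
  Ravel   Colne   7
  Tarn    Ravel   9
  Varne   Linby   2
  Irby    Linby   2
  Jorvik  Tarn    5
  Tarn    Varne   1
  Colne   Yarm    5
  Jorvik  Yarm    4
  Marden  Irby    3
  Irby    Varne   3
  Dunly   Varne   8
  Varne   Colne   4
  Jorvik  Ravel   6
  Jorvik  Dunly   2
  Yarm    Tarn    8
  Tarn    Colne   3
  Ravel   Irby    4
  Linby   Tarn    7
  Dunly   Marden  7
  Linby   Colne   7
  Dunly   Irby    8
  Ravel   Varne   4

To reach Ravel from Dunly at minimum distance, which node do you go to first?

Jorvik

Compare a few routes:
Dunly - Jorvik - Ravel: 2+6 = 8
Dunly - Jorvik - Tarn - Varne - Ravel: 2+5+1+4 = 12
The minimum is 8 mi via Dunly - Jorvik - Ravel.
So from Dunly the first move is to Jorvik.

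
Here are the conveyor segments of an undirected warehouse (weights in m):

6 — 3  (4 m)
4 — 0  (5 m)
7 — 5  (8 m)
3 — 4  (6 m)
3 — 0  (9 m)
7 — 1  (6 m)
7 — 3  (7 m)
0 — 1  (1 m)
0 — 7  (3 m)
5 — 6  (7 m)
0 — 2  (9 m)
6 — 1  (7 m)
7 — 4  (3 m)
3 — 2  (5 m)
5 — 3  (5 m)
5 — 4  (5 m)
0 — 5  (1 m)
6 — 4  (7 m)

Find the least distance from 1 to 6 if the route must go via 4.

Shortest 1→4: 1 → 0 → 4 = 6
Best 4 to 6: 4 → 6 costing 7
Total via 4: 6 + 7 = 13 m.

13 m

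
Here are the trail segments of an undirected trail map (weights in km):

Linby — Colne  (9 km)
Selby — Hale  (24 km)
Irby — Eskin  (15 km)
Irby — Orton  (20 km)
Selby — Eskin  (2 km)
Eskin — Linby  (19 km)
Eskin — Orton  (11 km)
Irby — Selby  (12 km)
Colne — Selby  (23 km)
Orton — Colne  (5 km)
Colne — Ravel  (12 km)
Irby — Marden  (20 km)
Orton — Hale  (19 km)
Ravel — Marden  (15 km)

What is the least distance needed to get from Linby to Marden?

36 km

Candidate routes:
Linby - Colne - Ravel - Marden: 9+12+15 = 36
Linby - Colne - Orton - Irby - Marden: 9+5+20+20 = 54
Linby - Eskin - Selby - Irby - Marden: 19+2+12+20 = 53
Cheapest is Linby - Colne - Ravel - Marden at 36 km.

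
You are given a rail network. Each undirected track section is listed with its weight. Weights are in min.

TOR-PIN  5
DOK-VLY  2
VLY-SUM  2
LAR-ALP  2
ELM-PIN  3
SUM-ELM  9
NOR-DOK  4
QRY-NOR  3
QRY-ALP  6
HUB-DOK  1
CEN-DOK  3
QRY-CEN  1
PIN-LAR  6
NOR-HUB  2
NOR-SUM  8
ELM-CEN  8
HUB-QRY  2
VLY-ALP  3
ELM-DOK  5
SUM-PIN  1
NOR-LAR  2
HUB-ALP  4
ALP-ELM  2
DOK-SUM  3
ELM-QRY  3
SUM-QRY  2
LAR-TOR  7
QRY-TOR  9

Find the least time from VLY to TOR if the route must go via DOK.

Shortest VLY→DOK: VLY → DOK = 2
Best DOK to TOR: DOK → SUM → PIN → TOR costing 9
Total via DOK: 2 + 9 = 11 min.

11 min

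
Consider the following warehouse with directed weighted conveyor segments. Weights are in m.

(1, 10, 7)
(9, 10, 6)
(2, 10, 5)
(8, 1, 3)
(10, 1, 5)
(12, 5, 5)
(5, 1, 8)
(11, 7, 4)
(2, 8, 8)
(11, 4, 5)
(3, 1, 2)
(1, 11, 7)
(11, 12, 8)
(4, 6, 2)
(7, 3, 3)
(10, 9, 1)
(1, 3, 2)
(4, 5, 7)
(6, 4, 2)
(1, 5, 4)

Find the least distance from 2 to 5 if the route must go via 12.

30 m

Shortest 2→12: 2 → 10 → 1 → 11 → 12 = 25
Shortest 12→5: 12 → 5 = 5
Total via 12: 25 + 5 = 30 m.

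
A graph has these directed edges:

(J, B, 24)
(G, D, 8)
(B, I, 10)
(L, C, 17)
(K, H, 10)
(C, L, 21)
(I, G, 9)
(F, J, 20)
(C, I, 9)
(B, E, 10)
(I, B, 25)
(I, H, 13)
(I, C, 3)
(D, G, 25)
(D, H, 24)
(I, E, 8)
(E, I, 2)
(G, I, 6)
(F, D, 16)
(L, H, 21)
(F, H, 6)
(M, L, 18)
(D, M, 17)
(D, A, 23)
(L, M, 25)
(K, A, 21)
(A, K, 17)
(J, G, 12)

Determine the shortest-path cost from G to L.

30

Running Dijkstra from G:
G: 0
I: 6  (via G)
D: 8  (via G)
C: 9  (via I)
E: 14  (via I)
H: 19  (via I)
M: 25  (via D)
L: 30  (via C)
Shortest route: G–I–C–L = 30.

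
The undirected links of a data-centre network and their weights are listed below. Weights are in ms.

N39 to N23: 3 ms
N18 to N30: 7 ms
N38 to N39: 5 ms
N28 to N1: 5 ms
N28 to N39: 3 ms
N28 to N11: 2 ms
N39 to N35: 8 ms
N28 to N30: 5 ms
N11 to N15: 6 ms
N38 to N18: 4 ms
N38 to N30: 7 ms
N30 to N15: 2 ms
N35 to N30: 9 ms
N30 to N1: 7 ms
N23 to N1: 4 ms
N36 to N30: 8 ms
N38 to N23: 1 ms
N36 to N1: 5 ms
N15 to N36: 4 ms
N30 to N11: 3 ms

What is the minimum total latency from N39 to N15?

Enumerating some paths:
N39 - N38 - N30 - N15: 5+7+2 = 14
N39 - N28 - N30 - N15: 3+5+2 = 10
N39 - N23 - N38 - N30 - N15: 3+1+7+2 = 13
N39 - N28 - N11 - N15: 3+2+6 = 11
The minimum is 10 ms via N39 - N28 - N30 - N15.

10 ms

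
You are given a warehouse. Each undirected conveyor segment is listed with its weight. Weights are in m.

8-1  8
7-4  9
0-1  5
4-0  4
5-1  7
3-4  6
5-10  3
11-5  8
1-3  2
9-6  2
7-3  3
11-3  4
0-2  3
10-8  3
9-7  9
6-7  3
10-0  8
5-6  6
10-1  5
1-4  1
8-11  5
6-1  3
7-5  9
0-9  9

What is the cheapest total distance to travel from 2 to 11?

Running Dijkstra from 2:
2: 0
0: 3  (via 2)
4: 7  (via 0)
1: 8  (via 0)
3: 10  (via 1)
6: 11  (via 1)
10: 11  (via 0)
9: 12  (via 0)
7: 13  (via 3)
5: 14  (via 10)
8: 14  (via 10)
11: 14  (via 3)
Shortest route: 2 → 0 → 1 → 3 → 11 = 14 m.

14 m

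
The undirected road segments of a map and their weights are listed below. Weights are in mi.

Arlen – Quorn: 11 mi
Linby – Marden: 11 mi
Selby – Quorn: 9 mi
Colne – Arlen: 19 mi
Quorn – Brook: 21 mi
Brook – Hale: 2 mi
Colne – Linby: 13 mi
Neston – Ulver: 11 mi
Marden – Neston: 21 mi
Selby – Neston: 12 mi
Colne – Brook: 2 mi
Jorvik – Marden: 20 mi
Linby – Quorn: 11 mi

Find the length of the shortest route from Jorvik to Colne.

44 mi

Candidate routes:
Jorvik–Marden–Neston–Selby–Quorn–Brook–Colne: 20+21+12+9+21+2 = 85
Jorvik–Marden–Linby–Colne: 20+11+13 = 44
Jorvik–Marden–Linby–Quorn–Brook–Colne: 20+11+11+21+2 = 65
Jorvik–Marden–Linby–Quorn–Arlen–Colne: 20+11+11+11+19 = 72
Cheapest is Jorvik–Marden–Linby–Colne at 44 mi.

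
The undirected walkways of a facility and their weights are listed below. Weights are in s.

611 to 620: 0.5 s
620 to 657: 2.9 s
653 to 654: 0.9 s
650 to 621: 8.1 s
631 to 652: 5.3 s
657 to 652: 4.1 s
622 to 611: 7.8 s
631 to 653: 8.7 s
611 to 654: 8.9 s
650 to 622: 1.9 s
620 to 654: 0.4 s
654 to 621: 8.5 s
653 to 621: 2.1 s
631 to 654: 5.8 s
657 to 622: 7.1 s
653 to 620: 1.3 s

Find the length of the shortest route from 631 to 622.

14.5 s

Compare a few routes:
631–654–620–611–622: 5.8+0.4+0.5+7.8 = 14.5
631–654–620–657–622: 5.8+0.4+2.9+7.1 = 16.2
631–654–653–620–611–622: 5.8+0.9+1.3+0.5+7.8 = 16.3
631–652–657–622: 5.3+4.1+7.1 = 16.5
The minimum is 14.5 s via 631–654–620–611–622.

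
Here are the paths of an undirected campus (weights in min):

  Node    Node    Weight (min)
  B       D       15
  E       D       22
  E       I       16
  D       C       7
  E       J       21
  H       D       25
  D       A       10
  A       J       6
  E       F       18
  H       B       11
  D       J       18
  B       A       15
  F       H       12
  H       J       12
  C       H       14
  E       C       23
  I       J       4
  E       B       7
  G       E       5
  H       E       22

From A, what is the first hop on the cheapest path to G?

Enumerating some paths:
A → B → E → G: 15+7+5 = 27
A → J → I → E → G: 6+4+16+5 = 31
The minimum is 27 min via A → B → E → G.
So from A the first move is to B.

B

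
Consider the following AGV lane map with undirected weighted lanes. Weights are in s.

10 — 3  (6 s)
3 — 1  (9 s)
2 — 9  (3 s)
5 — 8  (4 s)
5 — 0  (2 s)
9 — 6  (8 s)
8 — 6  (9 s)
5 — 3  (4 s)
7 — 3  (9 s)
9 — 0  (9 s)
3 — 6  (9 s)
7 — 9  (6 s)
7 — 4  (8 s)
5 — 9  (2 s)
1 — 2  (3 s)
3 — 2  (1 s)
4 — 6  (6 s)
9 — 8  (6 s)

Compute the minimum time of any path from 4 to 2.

Compare a few routes:
4 → 6 → 9 → 2: 6+8+3 = 17
4 → 7 → 9 → 2: 8+6+3 = 17
4 → 7 → 3 → 2: 8+9+1 = 18
4 → 6 → 3 → 2: 6+9+1 = 16
The minimum is 16 s via 4 → 6 → 3 → 2.

16 s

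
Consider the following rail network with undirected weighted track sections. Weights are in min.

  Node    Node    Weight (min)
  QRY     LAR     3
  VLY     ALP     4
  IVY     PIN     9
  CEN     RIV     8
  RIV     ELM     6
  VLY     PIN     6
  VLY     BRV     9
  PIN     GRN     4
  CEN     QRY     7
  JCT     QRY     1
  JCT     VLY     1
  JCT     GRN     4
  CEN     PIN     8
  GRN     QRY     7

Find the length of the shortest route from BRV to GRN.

Settle nodes by increasing distance from BRV:
BRV: 0
VLY: 9  (via BRV)
JCT: 10  (via VLY)
QRY: 11  (via JCT)
ALP: 13  (via VLY)
GRN: 14  (via JCT)
Shortest route: BRV → VLY → JCT → GRN = 14 min.

14 min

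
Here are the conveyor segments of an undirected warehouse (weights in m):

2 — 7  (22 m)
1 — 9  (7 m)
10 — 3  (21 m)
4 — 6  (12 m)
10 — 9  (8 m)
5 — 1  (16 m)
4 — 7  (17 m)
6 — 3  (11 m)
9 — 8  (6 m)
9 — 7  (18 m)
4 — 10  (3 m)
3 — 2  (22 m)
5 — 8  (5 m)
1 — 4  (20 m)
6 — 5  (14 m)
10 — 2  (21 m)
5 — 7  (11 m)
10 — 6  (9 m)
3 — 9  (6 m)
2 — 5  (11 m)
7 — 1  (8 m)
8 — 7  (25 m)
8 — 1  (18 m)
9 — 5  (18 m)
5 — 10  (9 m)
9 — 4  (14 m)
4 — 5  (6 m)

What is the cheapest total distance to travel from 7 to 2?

22 m

Running Dijkstra from 7:
7: 0
1: 8  (via 7)
5: 11  (via 7)
9: 15  (via 1)
8: 16  (via 5)
4: 17  (via 7)
10: 20  (via 5)
3: 21  (via 9)
2: 22  (via 7)
Shortest route: 7–2 = 22 m.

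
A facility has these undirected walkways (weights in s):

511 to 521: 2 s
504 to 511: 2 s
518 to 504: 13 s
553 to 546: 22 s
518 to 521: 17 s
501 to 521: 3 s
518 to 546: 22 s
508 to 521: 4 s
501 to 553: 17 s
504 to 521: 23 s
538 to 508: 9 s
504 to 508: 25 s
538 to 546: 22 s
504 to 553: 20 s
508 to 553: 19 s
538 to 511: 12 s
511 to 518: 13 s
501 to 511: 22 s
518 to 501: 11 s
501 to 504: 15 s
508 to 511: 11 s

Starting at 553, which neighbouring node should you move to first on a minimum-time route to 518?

Candidate routes:
553–501–518: 17+11 = 28
553–504–511–518: 20+2+13 = 35
553–501–521–511–518: 17+3+2+13 = 35
553–504–518: 20+13 = 33
The minimum is 28 s via 553–501–518.
So from 553 the first move is to 501.

501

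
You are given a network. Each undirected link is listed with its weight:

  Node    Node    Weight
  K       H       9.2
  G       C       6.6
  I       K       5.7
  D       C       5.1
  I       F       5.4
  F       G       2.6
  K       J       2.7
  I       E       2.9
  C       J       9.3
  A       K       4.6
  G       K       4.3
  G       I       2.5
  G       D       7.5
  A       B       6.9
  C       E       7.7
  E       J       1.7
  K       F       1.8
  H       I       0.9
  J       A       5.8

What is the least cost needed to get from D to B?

Shortest distances from D:
D: 0
C: 5.1  (via D)
G: 7.5  (via D)
I: 10  (via G)
F: 10.1  (via G)
H: 10.9  (via I)
K: 11.8  (via G)
E: 12.8  (via C)
J: 14.4  (via C)
A: 16.4  (via K)
B: 23.3  (via A)
Shortest route: D–G–K–A–B = 23.3.

23.3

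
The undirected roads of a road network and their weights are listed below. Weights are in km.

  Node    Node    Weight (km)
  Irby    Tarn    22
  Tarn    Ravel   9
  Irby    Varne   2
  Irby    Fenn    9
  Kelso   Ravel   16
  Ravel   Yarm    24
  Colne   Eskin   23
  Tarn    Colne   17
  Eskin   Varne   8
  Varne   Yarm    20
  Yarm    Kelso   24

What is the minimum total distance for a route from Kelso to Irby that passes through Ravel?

Best Kelso to Ravel: Kelso → Ravel costing 16
Best Ravel to Irby: Ravel → Tarn → Irby costing 31
Total via Ravel: 16 + 31 = 47 km.

47 km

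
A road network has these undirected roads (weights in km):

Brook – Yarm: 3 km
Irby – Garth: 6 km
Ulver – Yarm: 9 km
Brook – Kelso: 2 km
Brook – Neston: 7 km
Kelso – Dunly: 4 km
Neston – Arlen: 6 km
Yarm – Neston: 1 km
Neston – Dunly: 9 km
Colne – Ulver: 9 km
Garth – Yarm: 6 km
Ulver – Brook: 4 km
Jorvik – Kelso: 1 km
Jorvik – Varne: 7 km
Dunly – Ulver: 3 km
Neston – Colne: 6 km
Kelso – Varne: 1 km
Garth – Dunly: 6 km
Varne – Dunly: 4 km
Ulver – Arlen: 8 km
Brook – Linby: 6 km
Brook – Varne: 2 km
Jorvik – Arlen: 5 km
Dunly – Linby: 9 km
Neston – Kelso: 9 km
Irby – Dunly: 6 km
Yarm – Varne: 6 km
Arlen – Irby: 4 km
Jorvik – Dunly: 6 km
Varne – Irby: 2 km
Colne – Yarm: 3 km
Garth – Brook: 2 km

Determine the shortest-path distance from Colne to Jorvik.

9 km

Compare a few routes:
Colne - Yarm - Brook - Kelso - Jorvik: 3+3+2+1 = 9
Colne - Yarm - Brook - Varne - Kelso - Jorvik: 3+3+2+1+1 = 10
Cheapest is Colne - Yarm - Brook - Kelso - Jorvik at 9 km.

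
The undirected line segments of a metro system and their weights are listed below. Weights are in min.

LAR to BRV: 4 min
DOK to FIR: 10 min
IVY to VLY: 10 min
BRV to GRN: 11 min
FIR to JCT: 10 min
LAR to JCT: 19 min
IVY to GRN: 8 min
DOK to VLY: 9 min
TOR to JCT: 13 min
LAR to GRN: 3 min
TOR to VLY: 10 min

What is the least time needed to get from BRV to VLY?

25 min

Shortest distances from BRV:
BRV: 0
LAR: 4  (via BRV)
GRN: 7  (via LAR)
IVY: 15  (via GRN)
JCT: 23  (via LAR)
VLY: 25  (via IVY)
Shortest route: BRV–LAR–GRN–IVY–VLY = 25 min.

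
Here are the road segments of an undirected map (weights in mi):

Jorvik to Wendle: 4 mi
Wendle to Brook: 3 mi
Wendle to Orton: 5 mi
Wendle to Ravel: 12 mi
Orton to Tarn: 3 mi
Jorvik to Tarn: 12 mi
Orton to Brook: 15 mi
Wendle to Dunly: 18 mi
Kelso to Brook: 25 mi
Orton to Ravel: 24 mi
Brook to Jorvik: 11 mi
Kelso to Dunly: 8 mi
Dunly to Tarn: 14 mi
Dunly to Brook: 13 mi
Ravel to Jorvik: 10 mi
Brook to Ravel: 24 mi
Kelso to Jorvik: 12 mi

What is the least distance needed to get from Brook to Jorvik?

7 mi

Candidate routes:
Brook - Wendle - Jorvik: 3+4 = 7
Brook - Jorvik: 11 = 11
Cheapest is Brook - Wendle - Jorvik at 7 mi.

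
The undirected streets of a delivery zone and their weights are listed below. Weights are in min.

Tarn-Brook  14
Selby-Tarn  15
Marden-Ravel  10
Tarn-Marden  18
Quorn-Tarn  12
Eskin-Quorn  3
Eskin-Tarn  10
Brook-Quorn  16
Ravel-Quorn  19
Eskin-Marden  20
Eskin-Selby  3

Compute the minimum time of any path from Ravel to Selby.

25 min

Candidate routes:
Ravel–Quorn–Eskin–Selby: 19+3+3 = 25
Ravel–Marden–Tarn–Eskin–Selby: 10+18+10+3 = 41
Ravel–Marden–Tarn–Selby: 10+18+15 = 43
Ravel–Marden–Eskin–Selby: 10+20+3 = 33
Cheapest is Ravel–Quorn–Eskin–Selby at 25 min.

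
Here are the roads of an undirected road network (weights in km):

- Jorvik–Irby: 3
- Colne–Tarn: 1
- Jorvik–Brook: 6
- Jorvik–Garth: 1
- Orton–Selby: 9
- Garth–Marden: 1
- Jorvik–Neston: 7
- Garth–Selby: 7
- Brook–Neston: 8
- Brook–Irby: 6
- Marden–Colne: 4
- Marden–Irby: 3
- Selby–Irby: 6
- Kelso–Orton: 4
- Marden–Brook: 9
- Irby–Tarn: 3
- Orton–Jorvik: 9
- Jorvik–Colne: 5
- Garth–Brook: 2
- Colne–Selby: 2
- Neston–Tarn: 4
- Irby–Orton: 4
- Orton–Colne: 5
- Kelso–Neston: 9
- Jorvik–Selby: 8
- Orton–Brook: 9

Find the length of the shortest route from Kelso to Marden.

Enumerating some paths:
Kelso - Orton - Colne - Marden: 4+5+4 = 13
Kelso - Orton - Jorvik - Garth - Marden: 4+9+1+1 = 15
Kelso - Orton - Irby - Jorvik - Garth - Marden: 4+4+3+1+1 = 13
Kelso - Orton - Irby - Marden: 4+4+3 = 11
The minimum is 11 km via Kelso - Orton - Irby - Marden.

11 km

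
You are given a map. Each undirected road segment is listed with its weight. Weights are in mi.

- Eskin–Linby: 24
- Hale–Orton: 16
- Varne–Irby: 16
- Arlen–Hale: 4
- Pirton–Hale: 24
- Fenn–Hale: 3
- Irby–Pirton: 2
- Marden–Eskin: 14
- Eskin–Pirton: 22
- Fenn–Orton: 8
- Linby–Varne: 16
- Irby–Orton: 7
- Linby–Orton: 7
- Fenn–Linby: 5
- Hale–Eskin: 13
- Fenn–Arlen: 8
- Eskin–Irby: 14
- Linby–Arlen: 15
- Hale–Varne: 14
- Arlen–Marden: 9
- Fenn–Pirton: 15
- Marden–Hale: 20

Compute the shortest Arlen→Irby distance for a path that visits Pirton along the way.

24 mi

Best Arlen to Pirton: Arlen → Hale → Fenn → Pirton costing 22
Shortest Pirton→Irby: Pirton → Irby = 2
Total via Pirton: 22 + 2 = 24 mi.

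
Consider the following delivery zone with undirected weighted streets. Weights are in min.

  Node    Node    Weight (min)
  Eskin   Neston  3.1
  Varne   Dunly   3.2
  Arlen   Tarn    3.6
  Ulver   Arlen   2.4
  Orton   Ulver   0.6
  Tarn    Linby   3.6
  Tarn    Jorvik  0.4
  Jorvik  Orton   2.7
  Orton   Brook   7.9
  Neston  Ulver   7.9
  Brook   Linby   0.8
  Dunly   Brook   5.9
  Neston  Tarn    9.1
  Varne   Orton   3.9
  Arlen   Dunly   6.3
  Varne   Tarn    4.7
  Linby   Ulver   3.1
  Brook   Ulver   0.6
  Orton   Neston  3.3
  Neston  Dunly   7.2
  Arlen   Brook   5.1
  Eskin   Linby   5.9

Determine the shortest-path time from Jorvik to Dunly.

Candidate routes:
Jorvik → Orton → Varne → Dunly: 2.7+3.9+3.2 = 9.8
Jorvik → Tarn → Varne → Dunly: 0.4+4.7+3.2 = 8.3
Jorvik → Orton → Ulver → Brook → Dunly: 2.7+0.6+0.6+5.9 = 9.8
Cheapest is Jorvik → Tarn → Varne → Dunly at 8.3 min.

8.3 min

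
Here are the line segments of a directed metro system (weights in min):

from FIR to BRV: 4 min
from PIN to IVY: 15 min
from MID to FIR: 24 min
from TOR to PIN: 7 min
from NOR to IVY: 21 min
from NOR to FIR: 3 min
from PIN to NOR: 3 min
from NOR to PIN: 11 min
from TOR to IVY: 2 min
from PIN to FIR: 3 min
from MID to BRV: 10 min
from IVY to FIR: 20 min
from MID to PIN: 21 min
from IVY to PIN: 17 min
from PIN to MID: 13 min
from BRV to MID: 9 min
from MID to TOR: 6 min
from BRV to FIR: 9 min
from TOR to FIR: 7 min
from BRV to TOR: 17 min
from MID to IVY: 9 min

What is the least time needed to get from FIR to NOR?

29 min

Enumerating some paths:
FIR → BRV → TOR → PIN → NOR: 4+17+7+3 = 31
FIR → BRV → MID → TOR → PIN → NOR: 4+9+6+7+3 = 29
Cheapest is FIR → BRV → MID → TOR → PIN → NOR at 29 min.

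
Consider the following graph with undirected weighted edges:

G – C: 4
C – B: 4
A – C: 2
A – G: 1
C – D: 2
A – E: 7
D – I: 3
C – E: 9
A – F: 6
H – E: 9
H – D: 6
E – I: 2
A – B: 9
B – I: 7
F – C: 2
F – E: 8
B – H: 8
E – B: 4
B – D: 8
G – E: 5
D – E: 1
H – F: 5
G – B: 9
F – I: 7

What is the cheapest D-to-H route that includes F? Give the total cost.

Shortest D→F: D–C–F = 4
Shortest F→H: F–H = 5
Total via F: 4 + 5 = 9.

9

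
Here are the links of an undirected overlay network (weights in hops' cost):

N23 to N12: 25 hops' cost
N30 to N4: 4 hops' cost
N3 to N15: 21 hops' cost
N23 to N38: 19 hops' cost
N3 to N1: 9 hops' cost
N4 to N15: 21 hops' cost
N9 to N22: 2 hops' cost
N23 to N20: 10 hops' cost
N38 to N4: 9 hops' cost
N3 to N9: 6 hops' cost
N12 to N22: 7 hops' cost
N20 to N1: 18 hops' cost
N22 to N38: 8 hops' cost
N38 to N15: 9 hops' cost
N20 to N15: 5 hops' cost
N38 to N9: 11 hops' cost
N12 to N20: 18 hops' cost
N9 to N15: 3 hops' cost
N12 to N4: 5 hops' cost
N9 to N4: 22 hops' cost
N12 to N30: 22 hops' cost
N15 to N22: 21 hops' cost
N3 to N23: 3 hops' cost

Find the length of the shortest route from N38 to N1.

Candidate routes:
N38–N9–N3–N1: 11+6+9 = 26
N38–N22–N9–N3–N1: 8+2+6+9 = 25
The minimum is 25 hops' cost via N38–N22–N9–N3–N1.

25 hops' cost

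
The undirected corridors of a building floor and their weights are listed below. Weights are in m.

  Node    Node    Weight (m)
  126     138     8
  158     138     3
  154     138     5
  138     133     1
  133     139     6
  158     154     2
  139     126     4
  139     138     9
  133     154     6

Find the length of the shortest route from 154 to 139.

Candidate routes:
154 - 133 - 139: 6+6 = 12
154 - 138 - 139: 5+9 = 14
154 - 158 - 138 - 139: 2+3+9 = 14
The minimum is 12 m via 154 - 133 - 139.

12 m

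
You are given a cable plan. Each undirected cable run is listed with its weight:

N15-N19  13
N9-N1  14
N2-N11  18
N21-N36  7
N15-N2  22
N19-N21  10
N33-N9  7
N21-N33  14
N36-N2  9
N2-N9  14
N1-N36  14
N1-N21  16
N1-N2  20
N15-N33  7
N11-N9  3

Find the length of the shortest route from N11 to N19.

Running Dijkstra from N11:
N11: 0
N9: 3  (via N11)
N33: 10  (via N9)
N15: 17  (via N33)
N2: 17  (via N9)
N1: 17  (via N9)
N21: 24  (via N33)
N36: 26  (via N2)
N19: 30  (via N15)
Shortest route: N11–N9–N33–N15–N19 = 30.

30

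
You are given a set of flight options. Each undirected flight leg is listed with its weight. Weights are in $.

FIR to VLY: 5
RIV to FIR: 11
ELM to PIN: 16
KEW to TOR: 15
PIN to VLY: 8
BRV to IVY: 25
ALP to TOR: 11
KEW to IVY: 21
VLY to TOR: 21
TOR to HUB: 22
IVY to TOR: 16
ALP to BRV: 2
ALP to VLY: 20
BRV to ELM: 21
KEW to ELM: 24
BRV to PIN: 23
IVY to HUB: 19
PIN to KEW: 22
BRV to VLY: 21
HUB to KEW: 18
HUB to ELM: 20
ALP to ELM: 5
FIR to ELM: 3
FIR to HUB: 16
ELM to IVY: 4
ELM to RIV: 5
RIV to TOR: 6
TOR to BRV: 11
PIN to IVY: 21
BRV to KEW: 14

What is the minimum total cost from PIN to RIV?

$21

Enumerating some paths:
PIN → ELM → FIR → RIV: 16+3+11 = 30
PIN → ELM → RIV: 16+5 = 21
PIN → VLY → FIR → RIV: 8+5+11 = 24
PIN → IVY → ELM → RIV: 21+4+5 = 30
Cheapest is PIN → ELM → RIV at $21.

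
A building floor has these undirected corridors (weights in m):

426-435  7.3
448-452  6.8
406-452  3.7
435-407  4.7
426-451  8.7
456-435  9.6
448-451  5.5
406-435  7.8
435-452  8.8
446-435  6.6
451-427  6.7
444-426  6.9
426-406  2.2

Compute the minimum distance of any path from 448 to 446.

22.2 m

Settle nodes by increasing distance from 448:
448: 0
451: 5.5  (via 448)
452: 6.8  (via 448)
406: 10.5  (via 452)
427: 12.2  (via 451)
426: 12.7  (via 406)
435: 15.6  (via 452)
444: 19.6  (via 426)
407: 20.3  (via 435)
446: 22.2  (via 435)
Shortest route: 448–452–435–446 = 22.2 m.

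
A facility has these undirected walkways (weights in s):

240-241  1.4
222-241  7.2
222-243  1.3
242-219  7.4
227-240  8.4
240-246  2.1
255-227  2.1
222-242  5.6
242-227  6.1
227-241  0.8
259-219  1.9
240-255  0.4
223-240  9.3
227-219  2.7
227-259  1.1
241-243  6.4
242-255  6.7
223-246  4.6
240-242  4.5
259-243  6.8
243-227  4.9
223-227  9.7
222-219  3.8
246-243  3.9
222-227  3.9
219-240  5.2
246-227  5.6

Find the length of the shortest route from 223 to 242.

11.2 s

Running Dijkstra from 223:
223: 0
246: 4.6  (via 223)
240: 6.7  (via 246)
255: 7.1  (via 240)
241: 8.1  (via 240)
243: 8.5  (via 246)
227: 8.9  (via 241)
222: 9.8  (via 243)
259: 10  (via 227)
242: 11.2  (via 240)
Shortest route: 223–246–240–242 = 11.2 s.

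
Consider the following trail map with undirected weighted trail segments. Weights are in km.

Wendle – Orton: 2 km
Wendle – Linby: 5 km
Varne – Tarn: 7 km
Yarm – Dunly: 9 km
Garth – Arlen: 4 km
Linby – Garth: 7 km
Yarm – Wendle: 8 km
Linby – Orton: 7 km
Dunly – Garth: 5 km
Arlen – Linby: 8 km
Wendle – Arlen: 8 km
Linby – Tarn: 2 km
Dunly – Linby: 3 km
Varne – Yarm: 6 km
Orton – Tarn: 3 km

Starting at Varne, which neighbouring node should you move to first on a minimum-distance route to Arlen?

Enumerating some paths:
Varne - Tarn - Orton - Wendle - Arlen: 7+3+2+8 = 20
Varne - Tarn - Linby - Arlen: 7+2+8 = 17
Cheapest is Varne - Tarn - Linby - Arlen at 17 km.
So from Varne the first move is to Tarn.

Tarn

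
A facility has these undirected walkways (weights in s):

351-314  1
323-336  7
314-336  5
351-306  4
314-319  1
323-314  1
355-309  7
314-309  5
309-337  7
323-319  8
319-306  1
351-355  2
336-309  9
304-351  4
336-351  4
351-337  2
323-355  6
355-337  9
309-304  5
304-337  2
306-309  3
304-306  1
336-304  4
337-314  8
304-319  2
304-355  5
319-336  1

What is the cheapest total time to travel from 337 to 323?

Running Dijkstra from 337:
337: 0
351: 2  (via 337)
304: 2  (via 337)
314: 3  (via 351)
306: 3  (via 304)
319: 4  (via 304)
323: 4  (via 314)
Shortest route: 337–351–314–323 = 4 s.

4 s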